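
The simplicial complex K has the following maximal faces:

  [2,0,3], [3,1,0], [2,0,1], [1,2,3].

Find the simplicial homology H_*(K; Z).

Fix the vertex order 0 < 1 < 2 < 3 and write every simplex with vertices in increasing order. Then dim K = 2 and the simplices of K are:

  0-simplices (4): [0], [1], [2], [3]
  1-simplices (6): [0,1], [0,2], [0,3], [1,2], [1,3], [2,3]
  2-simplices (4): [0,1,2], [0,1,3], [0,2,3], [1,2,3]

giving chain groups C_0 ≅ Z^4, C_1 ≅ Z^6, C_2 ≅ Z^4.

The boundary map ∂_1: C_1 → C_0 is given by ∂[p,q] = [q] − [p]. For instance
  ∂[0,3] = [3] − [0].
The 4×6 boundary matrix has rank 3 and Smith normal form diag(1,1,1).

∂_2: C_2 → C_1 maps a triangle to the signed sum of its edges. For instance
  ∂[0,1,3] = [1,3] − [0,3] + [0,1],
  ∂[0,2,3] = [2,3] − [0,3] + [0,2].
As a 6×4 matrix over Z this has rank 3, with invariant factors (1,1,1).

Reading off H_k = ker ∂_k / im ∂_{k+1}:

  H_0: rank C_0 − rank ∂_1 = 4 − 3 = 1, and the invariant factors of ∂_1 are all 1, so H_0 ≅ Z.
  H_1: rank ker ∂_1 − rank ∂_2 = (6 − 3) − 3 = 0, and the invariant factors of ∂_2 are all 1, so H_1 ≅ 0.
  H_2: rank ker ∂_2 − rank ∂_3 = (4 − 3) − 0 = 1, and there is no ∂_3, so H_2 ≅ Z.

As a check, the Euler characteristic is 4 − 6 + 4 = 2, which agrees with 1 − 0 + 1 = 2.
(K is a triangulation of the 2-sphere S^2.)

H_0 = Z,  H_1 = 0,  H_2 = Z.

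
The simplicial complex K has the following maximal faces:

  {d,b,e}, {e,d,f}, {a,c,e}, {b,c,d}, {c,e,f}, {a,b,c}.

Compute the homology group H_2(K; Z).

Fix the vertex order a < b < c < d < e < f and write every simplex with vertices in increasing order. Then dim K = 2 and the simplices of K are:

  0-simplices (6): a, b, c, d, e, f
  1-simplices (12): ab, ac, ae, bc, bd, be, cd, ce, cf, de, df, ef
  2-simplices (6): abc, ace, bcd, bde, cef, def

so the chain groups are C_0 ≅ Z^6, C_1 ≅ Z^12, C_2 ≅ Z^6.

∂_1: C_1 → C_0 is given by ∂[p,q] = [q] − [p]. For instance
  ∂ce = e − c.
This gives a 6×12 integer matrix of rank 5; reducing to Smith normal form yields diagonal entries (1,1,1,1,1).

The boundary map ∂_2: C_2 → C_1 acts by ∂[p,q,r] = [q,r] − [p,r] + [p,q]. For instance
  ∂cef = ef − cf + ce,
  ∂abc = bc − ac + ab.
This gives a 12×6 integer matrix of rank 6; reducing to Smith normal form yields diagonal entries (1,1,1,1,1,1).

Reading off H_k = ker ∂_k / im ∂_{k+1}:

  H_2: rank ker ∂_2 − rank ∂_3 = (6 − 6) − 0 = 0, and there is no ∂_3, so H_2 = 0.

(K is a triangulation of the cylinder S^1 x I.)

H_2 = 0.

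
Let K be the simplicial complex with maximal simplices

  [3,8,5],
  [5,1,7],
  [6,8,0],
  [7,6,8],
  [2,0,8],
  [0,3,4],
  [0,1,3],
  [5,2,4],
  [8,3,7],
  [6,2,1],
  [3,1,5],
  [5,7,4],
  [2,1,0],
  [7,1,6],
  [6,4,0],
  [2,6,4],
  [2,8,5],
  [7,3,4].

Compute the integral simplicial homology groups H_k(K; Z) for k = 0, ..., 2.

H_0 ≅ Z,  H_1 ≅ Z ⊕ Z_2,  H_2 = 0.

Order the vertices as 0 < 1 < 2 < 3 < 4 < 5 < 6 < 7 < 8. Listing each simplex with vertices in this order, K has dimension 2 with simplices:

  0-simplices (9): [0], [1], [2], [3], [4], [5], [6], [7], [8]
  1-simplices (27): (27 of them)
  2-simplices (18): [0,1,2], [0,1,3], [0,2,8], [0,3,4], [0,4,6], [0,6,8], [1,2,6], [1,3,5], [1,5,7], [1,6,7], [2,4,5], [2,4,6], [2,5,8], [3,4,7], [3,5,8], [3,7,8], [4,5,7], [6,7,8]

giving chain groups C_0 ≅ Z^9, C_1 ≅ Z^27, C_2 ≅ Z^18.

The boundary map ∂_1: C_1 → C_0 maps an edge to its endpoints' difference, ∂[p,q] = q − p.
The 9×27 boundary matrix has rank 8 and Smith normal form diag(1,1,1,1,1,1,1,1).

The boundary map ∂_2: C_2 → C_1 acts by ∂[p,q,r] = [q,r] − [p,r] + [p,q]. For instance
  ∂[3,5,8] = [5,8] − [3,8] + [3,5],
  ∂[3,4,7] = [4,7] − [3,7] + [3,4].
This gives a 27×18 integer matrix of rank 18; reducing to Smith normal form yields diagonal entries (1,1,1,1,1,1,1,1,1,1,1,1,1,1,1,1,1,2).

Now H_k = ker ∂_k / im ∂_{k+1}, so:

  H_0: rank C_0 − rank ∂_1 = 9 − 8 = 1, and the invariant factors of ∂_1 are all 1, so H_0 ≅ Z.
  H_1: rank ker ∂_1 − rank ∂_2 = (27 − 8) − 18 = 1, and ∂_2 has invariant factor 2 > 1, so H_1 ≅ Z ⊕ Z_2.
  H_2: rank ker ∂_2 − rank ∂_3 = (18 − 18) − 0 = 0, and there is no ∂_3, so H_2 ≅ 0.

As a check, the Euler characteristic is 9 − 27 + 18 = 0, which agrees with 1 − 1 + 0 = 0.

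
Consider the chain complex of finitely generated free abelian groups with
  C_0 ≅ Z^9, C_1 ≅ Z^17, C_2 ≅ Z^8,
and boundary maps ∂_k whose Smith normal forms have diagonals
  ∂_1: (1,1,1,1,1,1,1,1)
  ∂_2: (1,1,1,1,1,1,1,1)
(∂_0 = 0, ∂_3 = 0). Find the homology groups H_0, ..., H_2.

H_0 ≅ Z,  H_1 ≅ Z,  H_2 = 0.

H_0: b_0 = 9 − 0 − 8 = 1; torsion from ∂_1 factors > 1: none. So H_0 ≅ Z.
H_1: b_1 = 17 − 8 − 8 = 1; torsion from ∂_2 factors > 1: none. So H_1 ≅ Z.
H_2: b_2 = 8 − 8 − 0 = 0; torsion from ∂_3 factors > 1: none. So H_2 ≅ 0.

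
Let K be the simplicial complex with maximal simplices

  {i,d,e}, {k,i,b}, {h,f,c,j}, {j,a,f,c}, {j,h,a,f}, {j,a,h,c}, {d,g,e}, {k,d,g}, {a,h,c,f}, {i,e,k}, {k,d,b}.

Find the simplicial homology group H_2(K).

H_2 ≅ 0.

Order the vertices as a < b < c < d < e < f < g < h < i < j < k. Listing each simplex with vertices in this order, K has dimension 3 with simplices:

  0-simplices (11): a, b, c, d, e, f, g, h, i, j, k
  1-simplices (22): ac, af, ah, aj, bd, bi, bk, cf, ch, cj, de, dg, di, dk, eg, ei, ek, fh, fj, gk, hj, ik
  2-simplices (16): acf, ach, acj, afh, afj, ahj, bdk, bik, cfh, cfj, chj, deg, dei, dgk, eik, fhj
  3-simplices (5): acfh, acfj, achj, afhj, cfhj

Hence C_0 ≅ Z^11, C_1 ≅ Z^22, C_2 ≅ Z^16, C_3 ≅ Z^5.

Boundary ∂_1: C_1 → C_0 sends each edge [p,q] (with p < q) to q − p. For instance
  ∂ei = i − e.
As a 11×22 matrix over Z this has rank 9, with invariant factors (1,1,1,1,1,1,1,1,1).

The boundary map ∂_2: C_2 → C_1 maps a triangle to the signed sum of its edges. For instance
  ∂dgk = gk − dk + dg,
  ∂afj = fj − aj + af.
The 22×16 boundary matrix has rank 12 and Smith normal form diag(1,1,1,1,1,1,1,1,1,1,1,1).

∂_3: C_3 → C_2 sends each 3-simplex σ to the alternating sum Σ_i (−1)^i (σ with its i-th vertex removed). For instance
  ∂afhj = fhj − ahj + afj − afh,
  ∂acfj = cfj − afj + acj − acf.
The resulting 16×5 matrix has rank 4, and its Smith normal form has invariant factors (1,1,1,1).

From H_k ≅ ker(∂_k) / im(∂_{k+1}) we obtain:

  H_2: rank ker ∂_2 − rank ∂_3 = (16 − 12) − 4 = 0, and the invariant factors of ∂_3 are all 1, so H_2 ≅ 0.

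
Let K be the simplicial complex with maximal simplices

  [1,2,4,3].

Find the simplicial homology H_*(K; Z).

H_0 ≅ Z,  H_1 = 0,  H_2 = 0,  H_3 = 0.

We work with the vertex ordering 1 < 2 < 3 < 4. The simplices of K, each written with vertices in increasing order, are:

  0-simplices (4): [1], [2], [3], [4]
  1-simplices (6): [1,2], [1,3], [1,4], [2,3], [2,4], [3,4]
  2-simplices (4): [1,2,3], [1,2,4], [1,3,4], [2,3,4]
  3-simplices (1): [1,2,3,4]

giving chain groups C_0 ≅ Z^4, C_1 ≅ Z^6, C_2 ≅ Z^4, C_3 ≅ Z^1.

∂_1: C_1 → C_0 is given by ∂[p,q] = [q] − [p]. For instance
  ∂[2,4] = [4] − [2].
This gives a 4×6 integer matrix of rank 3; reducing to Smith normal form yields diagonal entries (1,1,1).

Boundary ∂_2: C_2 → C_1 acts by ∂[p,q,r] = [q,r] − [p,r] + [p,q]. For instance
  ∂[1,3,4] = [3,4] − [1,4] + [1,3],
  ∂[1,2,3] = [2,3] − [1,3] + [1,2].
This gives a 6×4 integer matrix of rank 3; reducing to Smith normal form yields diagonal entries (1,1,1).

∂_3: C_3 → C_2 sends each 3-simplex σ to the alternating sum Σ_i (−1)^i (σ with its i-th vertex removed). For instance
  ∂[1,2,3,4] = [2,3,4] − [1,3,4] + [1,2,4] − [1,2,3].
As a 4×1 matrix over Z this has rank 1, with invariant factors (1).

From H_k ≅ ker(∂_k) / im(∂_{k+1}) we obtain:

  H_0: rank C_0 − rank ∂_1 = 4 − 3 = 1, and the invariant factors of ∂_1 are all 1, so H_0 ≅ Z.
  H_1: rank ker ∂_1 − rank ∂_2 = (6 − 3) − 3 = 0, and the invariant factors of ∂_2 are all 1, so H_1 ≅ 0.
  H_2: rank ker ∂_2 − rank ∂_3 = (4 − 3) − 1 = 0, and the invariant factors of ∂_3 are all 1, so H_2 ≅ 0.
  H_3: rank ker ∂_3 − rank ∂_4 = (1 − 1) − 0 = 0, and there is no ∂_4, so H_3 ≅ 0.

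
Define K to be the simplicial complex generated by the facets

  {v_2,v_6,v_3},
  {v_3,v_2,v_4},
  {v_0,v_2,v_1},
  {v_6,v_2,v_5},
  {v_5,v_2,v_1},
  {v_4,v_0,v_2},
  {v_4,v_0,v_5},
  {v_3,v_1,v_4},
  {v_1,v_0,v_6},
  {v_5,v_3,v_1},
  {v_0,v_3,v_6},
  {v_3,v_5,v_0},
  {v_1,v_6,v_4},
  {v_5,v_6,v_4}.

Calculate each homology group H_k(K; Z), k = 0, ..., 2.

We work with the vertex ordering v_0 < v_1 < v_2 < v_3 < v_4 < v_5 < v_6. The simplices of K, each written with vertices in increasing order, are:

  0-simplices (7): [v_0], [v_1], [v_2], [v_3], [v_4], [v_5], [v_6]
  1-simplices (21): (21 of them)
  2-simplices (14): (14 of them)

giving chain groups C_0 ≅ Z^7, C_1 ≅ Z^21, C_2 ≅ Z^14.

Boundary ∂_1: C_1 → C_0 sends each edge [p,q] (with p < q) to q − p. For instance
  ∂[v_4,v_6] = [v_6] − [v_4].
As a 7×21 matrix over Z this has rank 6, with invariant factors (1,1,1,1,1,1).

∂_2: C_2 → C_1 acts by ∂[p,q,r] = [q,r] − [p,r] + [p,q]. For instance
  ∂[v_1,v_2,v_5] = [v_2,v_5] − [v_1,v_5] + [v_1,v_2],
  ∂[v_1,v_3,v_4] = [v_3,v_4] − [v_1,v_4] + [v_1,v_3].
The 21×14 boundary matrix has rank 13 and Smith normal form diag(1,1,1,1,1,1,1,1,1,1,1,1,1).

Now H_k = ker ∂_k / im ∂_{k+1}, so:

  H_0: rank C_0 − rank ∂_1 = 7 − 6 = 1, and the invariant factors of ∂_1 are all 1, so H_0 ≅ Z.
  H_1: rank ker ∂_1 − rank ∂_2 = (21 − 6) − 13 = 2, and the invariant factors of ∂_2 are all 1, so H_1 ≅ Z^2.
  H_2: rank ker ∂_2 − rank ∂_3 = (14 − 13) − 0 = 1, and there is no ∂_3, so H_2 ≅ Z.

(K is a triangulation of the torus T^2.)

H_0 = Z,  H_1 = Z^2,  H_2 = Z.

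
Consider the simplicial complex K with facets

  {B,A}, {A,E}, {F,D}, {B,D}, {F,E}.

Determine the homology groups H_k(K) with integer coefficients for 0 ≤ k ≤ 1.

H_0 ≅ Z,  H_1 ≅ Z.

We work with the vertex ordering A < B < D < E < F. The simplices of K, each written with vertices in increasing order, are:

  0-simplices (5): A, B, D, E, F
  1-simplices (5): AB, AE, BD, DF, EF

Hence C_0 ≅ Z^5, C_1 ≅ Z^5.

Boundary ∂_1: C_1 → C_0 is given by ∂[p,q] = [q] − [p]. For instance
  ∂DF = F − D.
As a 5×5 matrix over Z this has rank 4, with invariant factors (1,1,1,1).

Now H_k = ker ∂_k / im ∂_{k+1}, so:

  H_0: rank C_0 − rank ∂_1 = 5 − 4 = 1, and the invariant factors of ∂_1 are all 1, so H_0 ≅ Z.
  H_1: rank ker ∂_1 − rank ∂_2 = (5 − 4) − 0 = 1, and there is no ∂_2, so H_1 ≅ Z.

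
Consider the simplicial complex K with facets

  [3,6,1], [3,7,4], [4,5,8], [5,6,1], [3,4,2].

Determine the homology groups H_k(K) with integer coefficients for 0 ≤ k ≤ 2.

Order the vertices as 1 < 2 < 3 < 4 < 5 < 6 < 7 < 8. Listing each simplex with vertices in this order, K has dimension 2 with simplices:

  0-simplices (8): [1], [2], [3], [4], [5], [6], [7], [8]
  1-simplices (13): [1,3], [1,5], [1,6], [2,3], [2,4], [3,4], [3,6], [3,7], [4,5], [4,7], [4,8], [5,6], [5,8]
  2-simplices (5): [1,3,6], [1,5,6], [2,3,4], [3,4,7], [4,5,8]

so the chain groups are C_0 ≅ Z^8, C_1 ≅ Z^13, C_2 ≅ Z^5.

∂_1: C_1 → C_0 maps an edge to its endpoints' difference, ∂[p,q] = q − p.
The 8×13 boundary matrix has rank 7 and Smith normal form diag(1,1,1,1,1,1,1).

∂_2: C_2 → C_1 sends each 2-simplex [p,q,r] to [q,r] − [p,r] + [p,q]. For instance
  ∂[2,3,4] = [3,4] − [2,4] + [2,3],
  ∂[1,3,6] = [3,6] − [1,6] + [1,3].
This gives a 13×5 integer matrix of rank 5; reducing to Smith normal form yields diagonal entries (1,1,1,1,1).

Reading off H_k = ker ∂_k / im ∂_{k+1}:

  H_0: rank C_0 − rank ∂_1 = 8 − 7 = 1, and the invariant factors of ∂_1 are all 1, so H_0 = Z.
  H_1: rank ker ∂_1 − rank ∂_2 = (13 − 7) − 5 = 1, and the invariant factors of ∂_2 are all 1, so H_1 = Z.
  H_2: rank ker ∂_2 − rank ∂_3 = (5 − 5) − 0 = 0, and there is no ∂_3, so H_2 = 0.

H_0 ≅ Z,  H_1 ≅ Z,  H_2 = 0.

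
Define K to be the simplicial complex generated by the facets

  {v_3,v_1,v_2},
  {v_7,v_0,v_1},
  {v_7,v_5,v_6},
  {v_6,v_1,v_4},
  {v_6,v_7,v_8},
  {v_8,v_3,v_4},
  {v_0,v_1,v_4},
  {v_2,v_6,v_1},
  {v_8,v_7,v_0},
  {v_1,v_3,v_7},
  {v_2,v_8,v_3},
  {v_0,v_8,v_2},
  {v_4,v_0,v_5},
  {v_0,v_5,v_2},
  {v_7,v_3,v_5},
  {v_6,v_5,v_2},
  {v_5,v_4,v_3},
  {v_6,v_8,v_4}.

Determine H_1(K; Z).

Order the vertices as v_0 < v_1 < v_2 < v_3 < v_4 < v_5 < v_6 < v_7 < v_8. Listing each simplex with vertices in this order, K has dimension 2 with simplices:

  0-simplices (9): [v_0], [v_1], [v_2], [v_3], [v_4], [v_5], [v_6], [v_7], [v_8]
  1-simplices (27): (27 of them)
  2-simplices (18): (18 of them)

Hence C_0 ≅ Z^9, C_1 ≅ Z^27, C_2 ≅ Z^18.

The boundary map ∂_1: C_1 → C_0 is given by ∂[p,q] = [q] − [p].
The resulting 9×27 matrix has rank 8, and its Smith normal form has invariant factors (1,1,1,1,1,1,1,1).

∂_2: C_2 → C_1 sends each 2-simplex [p,q,r] to [q,r] − [p,r] + [p,q]. For instance
  ∂[v_0,v_7,v_8] = [v_7,v_8] − [v_0,v_8] + [v_0,v_7],
  ∂[v_1,v_2,v_6] = [v_2,v_6] − [v_1,v_6] + [v_1,v_2].
This gives a 27×18 integer matrix of rank 17; reducing to Smith normal form yields diagonal entries (1,1,1,1,1,1,1,1,1,1,1,1,1,1,1,1,1).

Reading off H_k = ker ∂_k / im ∂_{k+1}:

  H_1: rank ker ∂_1 − rank ∂_2 = (27 − 8) − 17 = 2, and the invariant factors of ∂_2 are all 1, so H_1 ≅ Z^2.

H_1 = Z^2.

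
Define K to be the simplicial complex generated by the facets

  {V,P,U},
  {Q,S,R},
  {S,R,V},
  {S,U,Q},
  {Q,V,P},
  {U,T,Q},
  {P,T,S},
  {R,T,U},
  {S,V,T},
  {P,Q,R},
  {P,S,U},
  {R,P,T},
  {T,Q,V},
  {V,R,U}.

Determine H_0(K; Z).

Take the total order P < Q < R < S < T < U < V on the vertex set. Then K (dimension 2) consists of the simplices:

  0-simplices (7): P, Q, R, S, T, U, V
  1-simplices (21): PQ, PR, PS, PT, PU, PV, QR, QS, QT, QU, QV, RS, RT, RU, RV, ST, SU, SV, TU, TV, UV
  2-simplices (14): PQR, PQV, PRT, PST, PSU, PUV, QRS, QSU, QTU, QTV, RSV, RTU, RUV, STV

Hence C_0 ≅ Z^7, C_1 ≅ Z^21, C_2 ≅ Z^14.

The boundary map ∂_1: C_1 → C_0 maps an edge to its endpoints' difference, ∂[p,q] = q − p. For instance
  ∂QU = U − Q.
The 7×21 boundary matrix has rank 6 and Smith normal form diag(1,1,1,1,1,1).

∂_2: C_2 → C_1 sends each 2-simplex [p,q,r] to [q,r] − [p,r] + [p,q]. For instance
  ∂PSU = SU − PU + PS,
  ∂RUV = UV − RV + RU.
This gives a 21×14 integer matrix of rank 13; reducing to Smith normal form yields diagonal entries (1,1,1,1,1,1,1,1,1,1,1,1,1).

From H_k ≅ ker(∂_k) / im(∂_{k+1}) we obtain:

  H_0: rank C_0 − rank ∂_1 = 7 − 6 = 1, and the invariant factors of ∂_1 are all 1, so H_0 = Z.

(K is a triangulation of the torus T^2.)

H_0 = Z.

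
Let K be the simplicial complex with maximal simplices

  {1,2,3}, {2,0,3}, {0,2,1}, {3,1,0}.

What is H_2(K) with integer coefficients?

Fix the vertex order 0 < 1 < 2 < 3 and write every simplex with vertices in increasing order. Then dim K = 2 and the simplices of K are:

  0-simplices (4): [0], [1], [2], [3]
  1-simplices (6): [0,1], [0,2], [0,3], [1,2], [1,3], [2,3]
  2-simplices (4): [0,1,2], [0,1,3], [0,2,3], [1,2,3]

Hence C_0 ≅ Z^4, C_1 ≅ Z^6, C_2 ≅ Z^4.

∂_1: C_1 → C_0 is given by ∂[p,q] = [q] − [p]. For instance
  ∂[0,3] = [3] − [0].
As a 4×6 matrix over Z this has rank 3, with invariant factors (1,1,1).

Boundary ∂_2: C_2 → C_1 sends each 2-simplex [p,q,r] to [q,r] − [p,r] + [p,q]. For instance
  ∂[0,1,3] = [1,3] − [0,3] + [0,1],
  ∂[0,2,3] = [2,3] − [0,3] + [0,2].
The 6×4 boundary matrix has rank 3 and Smith normal form diag(1,1,1).

From H_k ≅ ker(∂_k) / im(∂_{k+1}) we obtain:

  H_2: rank ker ∂_2 − rank ∂_3 = (4 − 3) − 0 = 1, and there is no ∂_3, so H_2 = Z.

(K is a triangulation of the 2-sphere S^2.)

H_2 ≅ Z.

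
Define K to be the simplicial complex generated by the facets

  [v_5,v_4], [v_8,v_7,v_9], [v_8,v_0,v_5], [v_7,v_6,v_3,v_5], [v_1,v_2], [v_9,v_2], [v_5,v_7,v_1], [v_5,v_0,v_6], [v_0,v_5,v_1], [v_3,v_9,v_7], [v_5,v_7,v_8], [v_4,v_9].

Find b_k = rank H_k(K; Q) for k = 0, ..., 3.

b_0 = 1, b_1 = 2, b_2 = 0, b_3 = 0.

Order the vertices as v_0 < v_1 < v_2 < v_3 < v_4 < v_5 < v_6 < v_7 < v_8 < v_9. Listing each simplex with vertices in this order, K has dimension 3 with simplices:

  0-simplices (10): [v_0], [v_1], [v_2], [v_3], [v_4], [v_5], [v_6], [v_7], [v_8], [v_9]
  1-simplices (21): (21 of them)
  2-simplices (11): (11 of them)
  3-simplices (1): [v_3,v_5,v_6,v_7]

Hence C_0 ≅ Z^10, C_1 ≅ Z^21, C_2 ≅ Z^11, C_3 ≅ Z^1.

Boundary ∂_1: C_1 → C_0 maps an edge to its endpoints' difference, ∂[p,q] = q − p. For instance
  ∂[v_5,v_7] = [v_7] − [v_5].
The 10×21 boundary matrix has rank 9 and Smith normal form diag(1,1,1,1,1,1,1,1,1).

The boundary map ∂_2: C_2 → C_1 maps a triangle to the signed sum of its edges. For instance
  ∂[v_0,v_5,v_6] = [v_5,v_6] − [v_0,v_6] + [v_0,v_5],
  ∂[v_3,v_7,v_9] = [v_7,v_9] − [v_3,v_9] + [v_3,v_7].
The resulting 21×11 matrix has rank 10, and its Smith normal form has invariant factors (1,1,1,1,1,1,1,1,1,1).

The boundary map ∂_3: C_3 → C_2 sends each 3-simplex σ to the alternating sum Σ_i (−1)^i (σ with its i-th vertex removed). For instance
  ∂[v_3,v_5,v_6,v_7] = [v_5,v_6,v_7] − [v_3,v_6,v_7] + [v_3,v_5,v_7] − [v_3,v_5,v_6].
As a 11×1 matrix over Z this has rank 1, with invariant factors (1).

Reading off H_k = ker ∂_k / im ∂_{k+1}:

  H_0: rank C_0 − rank ∂_1 = 10 − 9 = 1, and the invariant factors of ∂_1 are all 1, so H_0 ≅ Z.
  H_1: rank ker ∂_1 − rank ∂_2 = (21 − 9) − 10 = 2, and the invariant factors of ∂_2 are all 1, so H_1 ≅ Z^2.
  H_2: rank ker ∂_2 − rank ∂_3 = (11 − 10) − 1 = 0, and the invariant factors of ∂_3 are all 1, so H_2 ≅ 0.
  H_3: rank ker ∂_3 − rank ∂_4 = (1 − 1) − 0 = 0, and there is no ∂_4, so H_3 ≅ 0.

Hence the Betti numbers are b_0 = 1, b_1 = 2, b_2 = 0, b_3 = 0.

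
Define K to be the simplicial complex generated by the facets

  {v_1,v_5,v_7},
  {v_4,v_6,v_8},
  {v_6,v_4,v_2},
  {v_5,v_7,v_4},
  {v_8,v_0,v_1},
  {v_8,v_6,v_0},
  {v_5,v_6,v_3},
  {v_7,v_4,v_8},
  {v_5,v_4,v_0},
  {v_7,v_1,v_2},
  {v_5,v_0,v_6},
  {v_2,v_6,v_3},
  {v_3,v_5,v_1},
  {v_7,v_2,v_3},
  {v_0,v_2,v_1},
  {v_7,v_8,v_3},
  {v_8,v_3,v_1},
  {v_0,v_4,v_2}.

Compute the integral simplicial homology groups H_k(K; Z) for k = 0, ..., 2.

H_0 = Z,  H_1 = Z ⊕ Z/2Z,  H_2 = 0.

Fix the vertex order v_0 < v_1 < v_2 < v_3 < v_4 < v_5 < v_6 < v_7 < v_8 and write every simplex with vertices in increasing order. Then dim K = 2 and the simplices of K are:

  0-simplices (9): [v_0], [v_1], [v_2], [v_3], [v_4], [v_5], [v_6], [v_7], [v_8]
  1-simplices (27): (27 of them)
  2-simplices (18): (18 of them)

giving chain groups C_0 ≅ Z^9, C_1 ≅ Z^27, C_2 ≅ Z^18.

The boundary map ∂_1: C_1 → C_0 is given by ∂[p,q] = [q] − [p]. For instance
  ∂[v_6,v_8] = [v_8] − [v_6].
The 9×27 boundary matrix has rank 8 and Smith normal form diag(1,1,1,1,1,1,1,1).

The boundary map ∂_2: C_2 → C_1 sends each 2-simplex [p,q,r] to [q,r] − [p,r] + [p,q]. For instance
  ∂[v_2,v_3,v_6] = [v_3,v_6] − [v_2,v_6] + [v_2,v_3],
  ∂[v_0,v_1,v_2] = [v_1,v_2] − [v_0,v_2] + [v_0,v_1].
As a 27×18 matrix over Z this has rank 18, with invariant factors (1,1,1,1,1,1,1,1,1,1,1,1,1,1,1,1,1,2).

Reading off H_k = ker ∂_k / im ∂_{k+1}:

  H_0: rank C_0 − rank ∂_1 = 9 − 8 = 1, and the invariant factors of ∂_1 are all 1, so H_0 = Z.
  H_1: rank ker ∂_1 − rank ∂_2 = (27 − 8) − 18 = 1, and ∂_2 has invariant factor 2 > 1, so H_1 = Z ⊕ Z/2Z.
  H_2: rank ker ∂_2 − rank ∂_3 = (18 − 18) − 0 = 0, and there is no ∂_3, so H_2 = 0.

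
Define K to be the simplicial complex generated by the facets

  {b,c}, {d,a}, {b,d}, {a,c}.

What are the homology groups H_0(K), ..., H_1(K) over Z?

Fix the vertex order a < b < c < d and write every simplex with vertices in increasing order. Then dim K = 1 and the simplices of K are:

  0-simplices (4): a, b, c, d
  1-simplices (4): ac, ad, bc, bd

giving chain groups C_0 ≅ Z^4, C_1 ≅ Z^4.

The boundary map ∂_1: C_1 → C_0 sends each edge [p,q] (with p < q) to q − p. For instance
  ∂bc = c − b.
As a 4×4 matrix over Z this has rank 3, with invariant factors (1,1,1).

Now H_k = ker ∂_k / im ∂_{k+1}, so:

  H_0: rank C_0 − rank ∂_1 = 4 − 3 = 1, and the invariant factors of ∂_1 are all 1, so H_0 = Z.
  H_1: rank ker ∂_1 − rank ∂_2 = (4 − 3) − 0 = 1, and there is no ∂_2, so H_1 = Z.

As a check, the Euler characteristic is 4 − 4 = 0, which agrees with 1 − 1 = 0.

H_0 ≅ Z,  H_1 ≅ Z.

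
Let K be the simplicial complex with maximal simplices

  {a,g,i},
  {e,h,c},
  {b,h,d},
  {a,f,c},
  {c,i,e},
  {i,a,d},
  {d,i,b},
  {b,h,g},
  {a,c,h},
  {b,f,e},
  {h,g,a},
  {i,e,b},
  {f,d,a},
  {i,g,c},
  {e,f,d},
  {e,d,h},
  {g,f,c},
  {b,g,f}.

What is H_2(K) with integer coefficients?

H_2 = 0.

Fix the vertex order a < b < c < d < e < f < g < h < i and write every simplex with vertices in increasing order. Then dim K = 2 and the simplices of K are:

  0-simplices (9): a, b, c, d, e, f, g, h, i
  1-simplices (27): ac, ad, af, ag, ah, ai, bd, be, bf, bg, bh, bi, ce, cf, cg, ch, ci, de, df, dh, di, ef, eh, ei, fg, gh, gi
  2-simplices (18): acf, ach, adf, adi, agh, agi, bdh, bdi, bef, bei, bfg, bgh, ceh, cei, cfg, cgi, def, deh

so the chain groups are C_0 ≅ Z^9, C_1 ≅ Z^27, C_2 ≅ Z^18.

The boundary map ∂_1: C_1 → C_0 sends each edge [p,q] (with p < q) to q − p. For instance
  ∂af = f − a.
This gives a 9×27 integer matrix of rank 8; reducing to Smith normal form yields diagonal entries (1,1,1,1,1,1,1,1).

The boundary map ∂_2: C_2 → C_1 sends each 2-simplex [p,q,r] to [q,r] − [p,r] + [p,q]. For instance
  ∂acf = cf − af + ac,
  ∂ceh = eh − ch + ce.
As a 27×18 matrix over Z this has rank 18, with invariant factors (1,1,1,1,1,1,1,1,1,1,1,1,1,1,1,1,1,2).

Reading off H_k = ker ∂_k / im ∂_{k+1}:

  H_2: rank ker ∂_2 − rank ∂_3 = (18 − 18) − 0 = 0, and there is no ∂_3, so H_2 ≅ 0.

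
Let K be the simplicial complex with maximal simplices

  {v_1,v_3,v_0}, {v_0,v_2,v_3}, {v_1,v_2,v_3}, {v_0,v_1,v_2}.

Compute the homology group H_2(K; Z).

H_2 = Z.

Order the vertices as v_0 < v_1 < v_2 < v_3. Listing each simplex with vertices in this order, K has dimension 2 with simplices:

  0-simplices (4): [v_0], [v_1], [v_2], [v_3]
  1-simplices (6): [v_0,v_1], [v_0,v_2], [v_0,v_3], [v_1,v_2], [v_1,v_3], [v_2,v_3]
  2-simplices (4): [v_0,v_1,v_2], [v_0,v_1,v_3], [v_0,v_2,v_3], [v_1,v_2,v_3]

Hence C_0 ≅ Z^4, C_1 ≅ Z^6, C_2 ≅ Z^4.

The boundary map ∂_1: C_1 → C_0 is given by ∂[p,q] = [q] − [p]. For instance
  ∂[v_0,v_1] = [v_1] − [v_0].
As a 4×6 matrix over Z this has rank 3, with invariant factors (1,1,1).

Boundary ∂_2: C_2 → C_1 maps a triangle to the signed sum of its edges. For instance
  ∂[v_0,v_1,v_2] = [v_1,v_2] − [v_0,v_2] + [v_0,v_1],
  ∂[v_0,v_2,v_3] = [v_2,v_3] − [v_0,v_3] + [v_0,v_2].
As a 6×4 matrix over Z this has rank 3, with invariant factors (1,1,1).

Computing H_k = (kernel of ∂_k) / (image of ∂_{k+1}):

  H_2: rank ker ∂_2 − rank ∂_3 = (4 − 3) − 0 = 1, and there is no ∂_3, so H_2 = Z.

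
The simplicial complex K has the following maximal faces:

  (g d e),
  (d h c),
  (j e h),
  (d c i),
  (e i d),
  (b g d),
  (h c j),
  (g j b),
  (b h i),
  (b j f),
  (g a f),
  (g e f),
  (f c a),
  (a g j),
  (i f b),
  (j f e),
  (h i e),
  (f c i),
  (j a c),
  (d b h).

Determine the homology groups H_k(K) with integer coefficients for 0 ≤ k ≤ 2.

We work with the vertex ordering a < b < c < d < e < f < g < h < i < j. The simplices of K, each written with vertices in increasing order, are:

  0-simplices (10): a, b, c, d, e, f, g, h, i, j
  1-simplices (30): ac, af, ag, aj, bd, bf, bg, bh, bi, bj, cd, cf, ch, ci, cj, de, dg, dh, di, ef, eg, eh, ei, ej, fg, fi, fj, gj, hi, hj
  2-simplices (20): acf, acj, afg, agj, bdg, bdh, bfi, bfj, bgj, bhi, cdh, cdi, cfi, chj, deg, dei, efg, efj, ehi, ehj

Hence C_0 ≅ Z^10, C_1 ≅ Z^30, C_2 ≅ Z^20.

The boundary map ∂_1: C_1 → C_0 sends each edge [p,q] (with p < q) to q − p. For instance
  ∂eg = g − e.
This gives a 10×30 integer matrix of rank 9; reducing to Smith normal form yields diagonal entries (1,1,1,1,1,1,1,1,1).

The boundary map ∂_2: C_2 → C_1 maps a triangle to the signed sum of its edges. For instance
  ∂ehj = hj − ej + eh,
  ∂bfj = fj − bj + bf.
The 30×20 boundary matrix has rank 20 and Smith normal form diag(1,1,1,1,1,1,1,1,1,1,1,1,1,1,1,1,1,1,1,2).

From H_k ≅ ker(∂_k) / im(∂_{k+1}) we obtain:

  H_0: rank C_0 − rank ∂_1 = 10 − 9 = 1, and the invariant factors of ∂_1 are all 1, so H_0 = Z.
  H_1: rank ker ∂_1 − rank ∂_2 = (30 − 9) − 20 = 1, and ∂_2 has invariant factor 2 > 1, so H_1 = Z × Z/2.
  H_2: rank ker ∂_2 − rank ∂_3 = (20 − 20) − 0 = 0, and there is no ∂_3, so H_2 = 0.

As a check, the Euler characteristic is 10 − 30 + 20 = 0, which agrees with 1 − 1 + 0 = 0.

H_0 ≅ Z,  H_1 ≅ Z × Z/2,  H_2 = 0.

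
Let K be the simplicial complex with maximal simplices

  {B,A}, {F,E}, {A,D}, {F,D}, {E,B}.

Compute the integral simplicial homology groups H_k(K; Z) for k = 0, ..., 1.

Order the vertices as A < B < D < E < F. Listing each simplex with vertices in this order, K has dimension 1 with simplices:

  0-simplices (5): A, B, D, E, F
  1-simplices (5): AB, AD, BE, DF, EF

so the chain groups are C_0 ≅ Z^5, C_1 ≅ Z^5.

Boundary ∂_1: C_1 → C_0 maps an edge to its endpoints' difference, ∂[p,q] = q − p. For instance
  ∂DF = F − D.
This gives a 5×5 integer matrix of rank 4; reducing to Smith normal form yields diagonal entries (1,1,1,1).

Computing H_k = (kernel of ∂_k) / (image of ∂_{k+1}):

  H_0: rank C_0 − rank ∂_1 = 5 − 4 = 1, and the invariant factors of ∂_1 are all 1, so H_0 = Z.
  H_1: rank ker ∂_1 − rank ∂_2 = (5 − 4) − 0 = 1, and there is no ∂_2, so H_1 = Z.

As a check, the Euler characteristic is 5 − 5 = 0, which agrees with 1 − 1 = 0.

H_0 ≅ Z,  H_1 ≅ Z.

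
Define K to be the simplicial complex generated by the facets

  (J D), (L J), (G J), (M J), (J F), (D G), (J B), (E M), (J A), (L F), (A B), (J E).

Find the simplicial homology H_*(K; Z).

Fix the vertex order A < B < D < E < F < G < J < L < M and write every simplex with vertices in increasing order. Then dim K = 1 and the simplices of K are:

  0-simplices (9): A, B, D, E, F, G, J, L, M
  1-simplices (12): AB, AJ, BJ, DG, DJ, EJ, EM, FJ, FL, GJ, JL, JM

Hence C_0 ≅ Z^9, C_1 ≅ Z^12.

∂_1: C_1 → C_0 sends each edge [p,q] (with p < q) to q − p. For instance
  ∂JL = L − J.
As a 9×12 matrix over Z this has rank 8, with invariant factors (1,1,1,1,1,1,1,1).

Computing H_k = (kernel of ∂_k) / (image of ∂_{k+1}):

  H_0: rank C_0 − rank ∂_1 = 9 − 8 = 1, and the invariant factors of ∂_1 are all 1, so H_0 = Z.
  H_1: rank ker ∂_1 − rank ∂_2 = (12 − 8) − 0 = 4, and there is no ∂_2, so H_1 = Z^4.

(K is a triangulation of a wedge of 4 circles.)

H_0 = Z,  H_1 = Z^4.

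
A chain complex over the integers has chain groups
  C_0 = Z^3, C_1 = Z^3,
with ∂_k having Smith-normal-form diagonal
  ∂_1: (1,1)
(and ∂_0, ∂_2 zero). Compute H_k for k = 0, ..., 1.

H_0: b_0 = 3 − 0 − 2 = 1; torsion from ∂_1 factors > 1: none. So H_0 = Z.
H_1: b_1 = 3 − 2 − 0 = 1; torsion from ∂_2 factors > 1: none. So H_1 = Z.

H_0 = Z,  H_1 = Z.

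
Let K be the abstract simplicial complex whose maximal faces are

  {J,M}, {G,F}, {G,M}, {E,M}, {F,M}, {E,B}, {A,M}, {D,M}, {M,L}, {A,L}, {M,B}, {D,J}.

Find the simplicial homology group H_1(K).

H_1 ≅ Z^4.

K has 9 vertices, 12 edges.
rank ∂_1 = 8, rank ∂_2 = 0 ⇒ b_1 = 12 − 8 − 0 = 4. So H_1 = Z^4.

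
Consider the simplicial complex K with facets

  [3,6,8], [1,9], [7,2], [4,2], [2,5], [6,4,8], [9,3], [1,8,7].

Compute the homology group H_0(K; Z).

H_0 ≅ Z.

Take the total order 1 < 2 < 3 < 4 < 5 < 6 < 7 < 8 < 9 on the vertex set. Then K (dimension 2) consists of the simplices:

  0-simplices (9): [1], [2], [3], [4], [5], [6], [7], [8], [9]
  1-simplices (13): [1,7], [1,8], [1,9], [2,4], [2,5], [2,7], [3,6], [3,8], [3,9], [4,6], [4,8], [6,8], [7,8]
  2-simplices (3): [1,7,8], [3,6,8], [4,6,8]

giving chain groups C_0 ≅ Z^9, C_1 ≅ Z^13, C_2 ≅ Z^3.

Boundary ∂_1: C_1 → C_0 is given by ∂[p,q] = [q] − [p]. For instance
  ∂[2,5] = [5] − [2].
As a 9×13 matrix over Z this has rank 8, with invariant factors (1,1,1,1,1,1,1,1).

∂_2: C_2 → C_1 acts by ∂[p,q,r] = [q,r] − [p,r] + [p,q]. For instance
  ∂[1,7,8] = [7,8] − [1,8] + [1,7],
  ∂[3,6,8] = [6,8] − [3,8] + [3,6].
As a 13×3 matrix over Z this has rank 3, with invariant factors (1,1,1).

Now H_k = ker ∂_k / im ∂_{k+1}, so:

  H_0: rank C_0 − rank ∂_1 = 9 − 8 = 1, and the invariant factors of ∂_1 are all 1, so H_0 = Z.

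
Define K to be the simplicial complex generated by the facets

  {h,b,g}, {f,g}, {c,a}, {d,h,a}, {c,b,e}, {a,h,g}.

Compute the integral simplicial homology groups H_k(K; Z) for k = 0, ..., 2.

We work with the vertex ordering a < b < c < d < e < f < g < h. The simplices of K, each written with vertices in increasing order, are:

  0-simplices (8): a, b, c, d, e, f, g, h
  1-simplices (12): ac, ad, ag, ah, bc, be, bg, bh, ce, dh, fg, gh
  2-simplices (4): adh, agh, bce, bgh

so the chain groups are C_0 ≅ Z^8, C_1 ≅ Z^12, C_2 ≅ Z^4.

Boundary ∂_1: C_1 → C_0 maps an edge to its endpoints' difference, ∂[p,q] = q − p. For instance
  ∂ce = e − c.
The resulting 8×12 matrix has rank 7, and its Smith normal form has invariant factors (1,1,1,1,1,1,1).

The boundary map ∂_2: C_2 → C_1 maps a triangle to the signed sum of its edges. For instance
  ∂adh = dh − ah + ad,
  ∂bce = ce − be + bc.
The resulting 12×4 matrix has rank 4, and its Smith normal form has invariant factors (1,1,1,1).

From H_k ≅ ker(∂_k) / im(∂_{k+1}) we obtain:

  H_0: rank C_0 − rank ∂_1 = 8 − 7 = 1, and the invariant factors of ∂_1 are all 1, so H_0 ≅ Z.
  H_1: rank ker ∂_1 − rank ∂_2 = (12 − 7) − 4 = 1, and the invariant factors of ∂_2 are all 1, so H_1 ≅ Z.
  H_2: rank ker ∂_2 − rank ∂_3 = (4 − 4) − 0 = 0, and there is no ∂_3, so H_2 ≅ 0.

H_0 = Z,  H_1 = Z,  H_2 = 0.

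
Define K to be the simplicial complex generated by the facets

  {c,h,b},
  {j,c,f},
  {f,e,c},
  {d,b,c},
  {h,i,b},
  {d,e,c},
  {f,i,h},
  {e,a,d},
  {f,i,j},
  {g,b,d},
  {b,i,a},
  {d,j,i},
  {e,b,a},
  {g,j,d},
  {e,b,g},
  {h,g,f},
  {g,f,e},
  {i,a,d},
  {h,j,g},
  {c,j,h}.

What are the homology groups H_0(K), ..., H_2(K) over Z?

H_0 ≅ Z,  H_1 ≅ Z ⊕ Z/2,  H_2 = 0.

Order the vertices as a < b < c < d < e < f < g < h < i < j. Listing each simplex with vertices in this order, K has dimension 2 with simplices:

  0-simplices (10): a, b, c, d, e, f, g, h, i, j
  1-simplices (30): ab, ad, ae, ai, bc, bd, be, bg, bh, bi, cd, ce, cf, ch, cj, de, dg, di, dj, ef, eg, fg, fh, fi, fj, gh, gj, hi, hj, ij
  2-simplices (20): abe, abi, ade, adi, bcd, bch, bdg, beg, bhi, cde, cef, cfj, chj, dgj, dij, efg, fgh, fhi, fij, ghj

Hence C_0 ≅ Z^10, C_1 ≅ Z^30, C_2 ≅ Z^20.

∂_1: C_1 → C_0 is given by ∂[p,q] = [q] − [p].
The resulting 10×30 matrix has rank 9, and its Smith normal form has invariant factors (1,1,1,1,1,1,1,1,1).

Boundary ∂_2: C_2 → C_1 maps a triangle to the signed sum of its edges. For instance
  ∂efg = fg − eg + ef,
  ∂fij = ij − fj + fi.
The 30×20 boundary matrix has rank 20 and Smith normal form diag(1,1,1,1,1,1,1,1,1,1,1,1,1,1,1,1,1,1,1,2).

Reading off H_k = ker ∂_k / im ∂_{k+1}:

  H_0: rank C_0 − rank ∂_1 = 10 − 9 = 1, and the invariant factors of ∂_1 are all 1, so H_0 ≅ Z.
  H_1: rank ker ∂_1 − rank ∂_2 = (30 − 9) − 20 = 1, and ∂_2 has invariant factor 2 > 1, so H_1 ≅ Z ⊕ Z/2.
  H_2: rank ker ∂_2 − rank ∂_3 = (20 − 20) − 0 = 0, and there is no ∂_3, so H_2 ≅ 0.

As a check, the Euler characteristic is 10 − 30 + 20 = 0, which agrees with 1 − 1 + 0 = 0.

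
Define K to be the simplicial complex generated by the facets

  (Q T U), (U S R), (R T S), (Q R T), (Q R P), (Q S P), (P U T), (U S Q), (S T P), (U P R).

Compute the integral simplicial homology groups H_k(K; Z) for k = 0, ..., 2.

H_0 = Z,  H_1 = Z/2,  H_2 = 0.

K has 6 vertices, 15 edges, 10 triangles.
rank ∂_0 = 0, rank ∂_1 = 5 ⇒ b_0 = 6 − 0 − 5 = 1; all invariant factors of ∂_1 are 1 so no torsion. So H_0 = Z.
rank ∂_1 = 5, rank ∂_2 = 10 ⇒ b_1 = 15 − 5 − 10 = 0; ∂_2 has invariant factor(s) [2] giving torsion. So H_1 = Z/2.
rank ∂_2 = 10, rank ∂_3 = 0 ⇒ b_2 = 10 − 10 − 0 = 0. So H_2 = 0.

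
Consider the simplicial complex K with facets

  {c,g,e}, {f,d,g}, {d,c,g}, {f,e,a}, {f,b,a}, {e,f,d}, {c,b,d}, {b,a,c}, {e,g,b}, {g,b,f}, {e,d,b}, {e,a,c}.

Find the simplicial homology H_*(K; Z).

H_0 ≅ Z,  H_1 ≅ Z/2,  H_2 = 0.

Fix the vertex order a < b < c < d < e < f < g and write every simplex with vertices in increasing order. Then dim K = 2 and the simplices of K are:

  0-simplices (7): a, b, c, d, e, f, g
  1-simplices (18): ab, ac, ae, af, bc, bd, be, bf, bg, cd, ce, cg, de, df, dg, ef, eg, fg
  2-simplices (12): abc, abf, ace, aef, bcd, bde, beg, bfg, cdg, ceg, def, dfg

so the chain groups are C_0 ≅ Z^7, C_1 ≅ Z^18, C_2 ≅ Z^12.

The boundary map ∂_1: C_1 → C_0 maps an edge to its endpoints' difference, ∂[p,q] = q − p. For instance
  ∂be = e − b.
As a 7×18 matrix over Z this has rank 6, with invariant factors (1,1,1,1,1,1).

The boundary map ∂_2: C_2 → C_1 maps a triangle to the signed sum of its edges. For instance
  ∂bfg = fg − bg + bf,
  ∂beg = eg − bg + be.
The 18×12 boundary matrix has rank 12 and Smith normal form diag(1,1,1,1,1,1,1,1,1,1,1,2).

Computing H_k = (kernel of ∂_k) / (image of ∂_{k+1}):

  H_0: rank C_0 − rank ∂_1 = 7 − 6 = 1, and the invariant factors of ∂_1 are all 1, so H_0 = Z.
  H_1: rank ker ∂_1 − rank ∂_2 = (18 − 6) − 12 = 0, and ∂_2 has invariant factor 2 > 1, so H_1 = Z/2.
  H_2: rank ker ∂_2 − rank ∂_3 = (12 − 12) − 0 = 0, and there is no ∂_3, so H_2 = 0.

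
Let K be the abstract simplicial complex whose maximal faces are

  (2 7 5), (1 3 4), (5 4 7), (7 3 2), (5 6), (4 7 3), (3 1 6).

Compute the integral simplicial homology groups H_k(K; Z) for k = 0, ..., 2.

H_0 ≅ Z,  H_1 ≅ Z,  H_2 = 0.

Take the total order 1 < 2 < 3 < 4 < 5 < 6 < 7 on the vertex set. Then K (dimension 2) consists of the simplices:

  0-simplices (7): [1], [2], [3], [4], [5], [6], [7]
  1-simplices (13): [1,3], [1,4], [1,6], [2,3], [2,5], [2,7], [3,4], [3,6], [3,7], [4,5], [4,7], [5,6], [5,7]
  2-simplices (6): [1,3,4], [1,3,6], [2,3,7], [2,5,7], [3,4,7], [4,5,7]

giving chain groups C_0 ≅ Z^7, C_1 ≅ Z^13, C_2 ≅ Z^6.

The boundary map ∂_1: C_1 → C_0 is given by ∂[p,q] = [q] − [p]. For instance
  ∂[5,6] = [6] − [5].
As a 7×13 matrix over Z this has rank 6, with invariant factors (1,1,1,1,1,1).

The boundary map ∂_2: C_2 → C_1 maps a triangle to the signed sum of its edges. For instance
  ∂[2,3,7] = [3,7] − [2,7] + [2,3],
  ∂[1,3,4] = [3,4] − [1,4] + [1,3].
The 13×6 boundary matrix has rank 6 and Smith normal form diag(1,1,1,1,1,1).

Reading off H_k = ker ∂_k / im ∂_{k+1}:

  H_0: rank C_0 − rank ∂_1 = 7 − 6 = 1, and the invariant factors of ∂_1 are all 1, so H_0 = Z.
  H_1: rank ker ∂_1 − rank ∂_2 = (13 − 6) − 6 = 1, and the invariant factors of ∂_2 are all 1, so H_1 = Z.
  H_2: rank ker ∂_2 − rank ∂_3 = (6 − 6) − 0 = 0, and there is no ∂_3, so H_2 = 0.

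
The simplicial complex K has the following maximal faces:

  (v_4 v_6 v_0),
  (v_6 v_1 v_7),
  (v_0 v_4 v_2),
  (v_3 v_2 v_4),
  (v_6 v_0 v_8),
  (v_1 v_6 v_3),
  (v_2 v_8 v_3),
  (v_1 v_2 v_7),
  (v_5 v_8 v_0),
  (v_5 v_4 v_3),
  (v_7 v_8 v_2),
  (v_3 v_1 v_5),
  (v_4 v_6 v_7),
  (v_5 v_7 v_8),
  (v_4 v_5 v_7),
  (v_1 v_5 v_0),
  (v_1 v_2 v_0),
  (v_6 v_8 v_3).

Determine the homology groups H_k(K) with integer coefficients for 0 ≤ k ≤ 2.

H_0 = Z,  H_1 = Z^2,  H_2 = Z.

Order the vertices as v_0 < v_1 < v_2 < v_3 < v_4 < v_5 < v_6 < v_7 < v_8. Listing each simplex with vertices in this order, K has dimension 2 with simplices:

  0-simplices (9): [v_0], [v_1], [v_2], [v_3], [v_4], [v_5], [v_6], [v_7], [v_8]
  1-simplices (27): (27 of them)
  2-simplices (18): (18 of them)

giving chain groups C_0 ≅ Z^9, C_1 ≅ Z^27, C_2 ≅ Z^18.

∂_1: C_1 → C_0 sends each edge [p,q] (with p < q) to q − p.
As a 9×27 matrix over Z this has rank 8, with invariant factors (1,1,1,1,1,1,1,1).

The boundary map ∂_2: C_2 → C_1 maps a triangle to the signed sum of its edges. For instance
  ∂[v_0,v_2,v_4] = [v_2,v_4] − [v_0,v_4] + [v_0,v_2],
  ∂[v_1,v_3,v_5] = [v_3,v_5] − [v_1,v_5] + [v_1,v_3].
The 27×18 boundary matrix has rank 17 and Smith normal form diag(1,1,1,1,1,1,1,1,1,1,1,1,1,1,1,1,1).

Computing H_k = (kernel of ∂_k) / (image of ∂_{k+1}):

  H_0: rank C_0 − rank ∂_1 = 9 − 8 = 1, and the invariant factors of ∂_1 are all 1, so H_0 ≅ Z.
  H_1: rank ker ∂_1 − rank ∂_2 = (27 − 8) − 17 = 2, and the invariant factors of ∂_2 are all 1, so H_1 ≅ Z^2.
  H_2: rank ker ∂_2 − rank ∂_3 = (18 − 17) − 0 = 1, and there is no ∂_3, so H_2 ≅ Z.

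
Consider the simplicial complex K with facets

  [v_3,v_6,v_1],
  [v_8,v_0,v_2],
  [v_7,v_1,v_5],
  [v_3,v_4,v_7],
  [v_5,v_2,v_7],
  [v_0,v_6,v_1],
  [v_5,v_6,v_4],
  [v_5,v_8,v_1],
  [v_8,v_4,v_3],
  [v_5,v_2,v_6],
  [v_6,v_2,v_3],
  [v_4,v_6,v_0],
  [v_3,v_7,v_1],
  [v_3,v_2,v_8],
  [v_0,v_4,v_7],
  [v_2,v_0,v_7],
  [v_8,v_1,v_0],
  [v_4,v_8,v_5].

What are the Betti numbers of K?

b_0 = 1, b_1 = 2, b_2 = 1.

Order the vertices as v_0 < v_1 < v_2 < v_3 < v_4 < v_5 < v_6 < v_7 < v_8. Listing each simplex with vertices in this order, K has dimension 2 with simplices:

  0-simplices (9): [v_0], [v_1], [v_2], [v_3], [v_4], [v_5], [v_6], [v_7], [v_8]
  1-simplices (27): (27 of them)
  2-simplices (18): (18 of them)

so the chain groups are C_0 ≅ Z^9, C_1 ≅ Z^27, C_2 ≅ Z^18.

Boundary ∂_1: C_1 → C_0 is given by ∂[p,q] = [q] − [p]. For instance
  ∂[v_4,v_8] = [v_8] − [v_4].
The resulting 9×27 matrix has rank 8, and its Smith normal form has invariant factors (1,1,1,1,1,1,1,1).

Boundary ∂_2: C_2 → C_1 sends each 2-simplex [p,q,r] to [q,r] − [p,r] + [p,q]. For instance
  ∂[v_0,v_1,v_8] = [v_1,v_8] − [v_0,v_8] + [v_0,v_1],
  ∂[v_2,v_5,v_6] = [v_5,v_6] − [v_2,v_6] + [v_2,v_5].
As a 27×18 matrix over Z this has rank 17, with invariant factors (1,1,1,1,1,1,1,1,1,1,1,1,1,1,1,1,1).

Reading off H_k = ker ∂_k / im ∂_{k+1}:

  H_0: rank C_0 − rank ∂_1 = 9 − 8 = 1, and the invariant factors of ∂_1 are all 1, so H_0 ≅ Z.
  H_1: rank ker ∂_1 − rank ∂_2 = (27 − 8) − 17 = 2, and the invariant factors of ∂_2 are all 1, so H_1 ≅ Z^2.
  H_2: rank ker ∂_2 − rank ∂_3 = (18 − 17) − 0 = 1, and there is no ∂_3, so H_2 ≅ Z.

(K is a triangulation of the torus T^2.)

Hence the Betti numbers are b_0 = 1, b_1 = 2, b_2 = 1.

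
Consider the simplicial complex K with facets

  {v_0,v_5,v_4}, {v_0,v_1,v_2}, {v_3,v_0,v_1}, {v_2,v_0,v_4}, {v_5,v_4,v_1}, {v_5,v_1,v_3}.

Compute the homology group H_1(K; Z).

Fix the vertex order v_0 < v_1 < v_2 < v_3 < v_4 < v_5 and write every simplex with vertices in increasing order. Then dim K = 2 and the simplices of K are:

  0-simplices (6): [v_0], [v_1], [v_2], [v_3], [v_4], [v_5]
  1-simplices (12): [v_0,v_1], [v_0,v_2], [v_0,v_3], [v_0,v_4], [v_0,v_5], [v_1,v_2], [v_1,v_3], [v_1,v_4], [v_1,v_5], [v_2,v_4], [v_3,v_5], [v_4,v_5]
  2-simplices (6): [v_0,v_1,v_2], [v_0,v_1,v_3], [v_0,v_2,v_4], [v_0,v_4,v_5], [v_1,v_3,v_5], [v_1,v_4,v_5]

Hence C_0 ≅ Z^6, C_1 ≅ Z^12, C_2 ≅ Z^6.

∂_1: C_1 → C_0 sends each edge [p,q] (with p < q) to q − p. For instance
  ∂[v_0,v_5] = [v_5] − [v_0].
This gives a 6×12 integer matrix of rank 5; reducing to Smith normal form yields diagonal entries (1,1,1,1,1).

The boundary map ∂_2: C_2 → C_1 sends each 2-simplex [p,q,r] to [q,r] − [p,r] + [p,q]. For instance
  ∂[v_1,v_3,v_5] = [v_3,v_5] − [v_1,v_5] + [v_1,v_3],
  ∂[v_0,v_1,v_3] = [v_1,v_3] − [v_0,v_3] + [v_0,v_1].
As a 12×6 matrix over Z this has rank 6, with invariant factors (1,1,1,1,1,1).

Reading off H_k = ker ∂_k / im ∂_{k+1}:

  H_1: rank ker ∂_1 − rank ∂_2 = (12 − 5) − 6 = 1, and the invariant factors of ∂_2 are all 1, so H_1 = Z.

H_1 = Z.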